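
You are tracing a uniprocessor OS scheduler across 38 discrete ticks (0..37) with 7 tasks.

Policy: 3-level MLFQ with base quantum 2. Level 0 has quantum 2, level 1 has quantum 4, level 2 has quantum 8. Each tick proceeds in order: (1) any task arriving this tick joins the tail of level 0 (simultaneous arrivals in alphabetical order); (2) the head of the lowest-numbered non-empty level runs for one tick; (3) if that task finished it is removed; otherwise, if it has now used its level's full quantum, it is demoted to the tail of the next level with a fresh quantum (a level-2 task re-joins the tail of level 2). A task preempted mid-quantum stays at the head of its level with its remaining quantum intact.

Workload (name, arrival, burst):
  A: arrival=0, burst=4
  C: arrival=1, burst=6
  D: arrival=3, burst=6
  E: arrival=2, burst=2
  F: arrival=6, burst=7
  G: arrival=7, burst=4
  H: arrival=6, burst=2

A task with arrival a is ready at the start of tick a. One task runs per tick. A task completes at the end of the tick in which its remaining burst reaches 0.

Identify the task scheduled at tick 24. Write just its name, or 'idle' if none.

t=0: L0/L1/L2 = A/-/- → run A
t=1: L0/L1/L2 = AC/-/- → run A
t=2: L0/L1/L2 = CE/A/- → run C
t=3: L0/L1/L2 = CED/A/- → run C
t=4: L0/L1/L2 = ED/AC/- → run E
t=5: L0/L1/L2 = ED/AC/- → run E
t=6: L0/L1/L2 = DFH/AC/- → run D
t=7: L0/L1/L2 = DFHG/AC/- → run D
t=8: L0/L1/L2 = FHG/ACD/- → run F
t=9: L0/L1/L2 = FHG/ACD/- → run F
t=10: L0/L1/L2 = HG/ACDF/- → run H
t=11: L0/L1/L2 = HG/ACDF/- → run H
t=12: L0/L1/L2 = G/ACDF/- → run G
t=13: L0/L1/L2 = G/ACDF/- → run G
t=14: L0/L1/L2 = -/ACDFG/- → run A
t=15: L0/L1/L2 = -/ACDFG/- → run A
t=16: L0/L1/L2 = -/CDFG/- → run C
t=17: L0/L1/L2 = -/CDFG/- → run C
t=18: L0/L1/L2 = -/CDFG/- → run C
t=19: L0/L1/L2 = -/CDFG/- → run C
t=20: L0/L1/L2 = -/DFG/- → run D
t=21: L0/L1/L2 = -/DFG/- → run D
t=22: L0/L1/L2 = -/DFG/- → run D
t=23: L0/L1/L2 = -/DFG/- → run D
t=24: L0/L1/L2 = -/FG/- → run F
t=25: L0/L1/L2 = -/FG/- → run F
t=26: L0/L1/L2 = -/FG/- → run F
t=27: L0/L1/L2 = -/FG/- → run F
t=28: L0/L1/L2 = -/G/F → run G
t=29: L0/L1/L2 = -/G/F → run G
t=30: L0/L1/L2 = -/-/F → run F
t=31: (idle)
t=32: (idle)
t=33: (idle)
t=34: (idle)
t=35: (idle)
t=36: (idle)
t=37: (idle)

running at tick 24 = F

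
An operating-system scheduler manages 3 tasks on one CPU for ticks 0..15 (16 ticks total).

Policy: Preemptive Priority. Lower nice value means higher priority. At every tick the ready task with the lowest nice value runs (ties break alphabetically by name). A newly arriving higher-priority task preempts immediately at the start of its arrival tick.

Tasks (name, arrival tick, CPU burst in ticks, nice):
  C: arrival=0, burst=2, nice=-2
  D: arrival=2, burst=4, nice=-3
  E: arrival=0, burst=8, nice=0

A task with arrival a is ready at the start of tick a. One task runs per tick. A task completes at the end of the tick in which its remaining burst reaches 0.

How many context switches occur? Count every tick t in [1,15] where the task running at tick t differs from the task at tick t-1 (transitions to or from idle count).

context switches = 3

t=0: ready={C,E} → run C
t=1: ready={C,E} → run C
t=2: ready={D,E} → run D
t=3: ready={D,E} → run D
t=4: ready={D,E} → run D
t=5: ready={D,E} → run D
t=6: ready={E} → run E
t=7: ready={E} → run E
t=8: ready={E} → run E
t=9: ready={E} → run E
t=10: ready={E} → run E
t=11: ready={E} → run E
t=12: ready={E} → run E
t=13: ready={E} → run E
t=14: (idle)
t=15: (idle)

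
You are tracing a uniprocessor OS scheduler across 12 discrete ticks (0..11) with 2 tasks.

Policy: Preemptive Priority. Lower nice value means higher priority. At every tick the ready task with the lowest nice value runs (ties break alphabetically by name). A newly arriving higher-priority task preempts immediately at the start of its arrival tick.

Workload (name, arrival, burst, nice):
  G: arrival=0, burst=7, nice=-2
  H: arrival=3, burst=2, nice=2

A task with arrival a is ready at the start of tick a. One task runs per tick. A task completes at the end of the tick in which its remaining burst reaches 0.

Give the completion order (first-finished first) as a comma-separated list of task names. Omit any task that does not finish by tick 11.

t=0: ready={G} → run G
t=1: ready={G} → run G
t=2: ready={G} → run G
t=3: ready={G,H} → run G
t=4: ready={G,H} → run G
t=5: ready={G,H} → run G
t=6: ready={G,H} → run G
t=7: ready={H} → run H
t=8: ready={H} → run H
t=9: (idle)
t=10: (idle)
t=11: (idle)

completion order = G, H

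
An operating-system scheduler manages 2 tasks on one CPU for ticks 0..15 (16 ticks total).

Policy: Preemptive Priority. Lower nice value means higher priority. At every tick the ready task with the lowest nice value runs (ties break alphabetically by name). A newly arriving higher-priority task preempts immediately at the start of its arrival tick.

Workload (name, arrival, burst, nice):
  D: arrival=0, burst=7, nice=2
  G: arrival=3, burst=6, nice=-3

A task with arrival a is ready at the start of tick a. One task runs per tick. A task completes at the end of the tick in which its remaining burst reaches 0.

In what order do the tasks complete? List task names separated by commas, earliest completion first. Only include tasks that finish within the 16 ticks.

completion order = G, D

t=0: ready={D} → run D
t=1: ready={D} → run D
t=2: ready={D} → run D
t=3: ready={D,G} → run G
t=4: ready={D,G} → run G
t=5: ready={D,G} → run G
t=6: ready={D,G} → run G
t=7: ready={D,G} → run G
t=8: ready={D,G} → run G
t=9: ready={D} → run D
t=10: ready={D} → run D
t=11: ready={D} → run D
t=12: ready={D} → run D
t=13: (idle)
t=14: (idle)
t=15: (idle)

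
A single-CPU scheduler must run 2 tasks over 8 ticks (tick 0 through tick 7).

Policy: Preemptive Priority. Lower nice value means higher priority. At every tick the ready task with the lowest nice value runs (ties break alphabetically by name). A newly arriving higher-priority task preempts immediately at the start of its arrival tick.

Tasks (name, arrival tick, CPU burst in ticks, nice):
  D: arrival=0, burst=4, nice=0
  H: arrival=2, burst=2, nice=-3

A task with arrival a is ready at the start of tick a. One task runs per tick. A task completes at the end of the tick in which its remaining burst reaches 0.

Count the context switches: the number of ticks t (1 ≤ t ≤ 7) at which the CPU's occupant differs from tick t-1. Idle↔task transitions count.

t=0: ready={D} → run D
t=1: ready={D} → run D
t=2: ready={D,H} → run H
t=3: ready={D,H} → run H
t=4: ready={D} → run D
t=5: ready={D} → run D
t=6: (idle)
t=7: (idle)

context switches = 3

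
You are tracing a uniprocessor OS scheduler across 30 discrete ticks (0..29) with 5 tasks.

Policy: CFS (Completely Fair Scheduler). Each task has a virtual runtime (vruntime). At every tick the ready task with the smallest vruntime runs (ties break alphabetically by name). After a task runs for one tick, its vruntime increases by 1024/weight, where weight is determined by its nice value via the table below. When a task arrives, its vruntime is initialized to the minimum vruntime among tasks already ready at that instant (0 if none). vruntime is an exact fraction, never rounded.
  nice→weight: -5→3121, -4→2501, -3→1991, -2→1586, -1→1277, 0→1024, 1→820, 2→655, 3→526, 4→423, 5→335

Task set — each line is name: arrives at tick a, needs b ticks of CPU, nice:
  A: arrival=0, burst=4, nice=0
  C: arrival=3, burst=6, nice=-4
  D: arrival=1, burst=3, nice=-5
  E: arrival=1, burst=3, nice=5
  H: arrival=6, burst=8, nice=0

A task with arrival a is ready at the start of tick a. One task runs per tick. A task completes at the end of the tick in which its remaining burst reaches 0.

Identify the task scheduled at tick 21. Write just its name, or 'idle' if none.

running at tick 21 = E

t=0: vr[A=0] → run A
t=1: vr[A=1 D=1 E=1] → run A
t=2: vr[A=2 D=1 E=1] → run D
t=3: vr[A=2 C=1 D=4145/3121 E=1] → run C
t=4: vr[A=2 C=3525/2501 D=4145/3121 E=1] → run E
t=5: vr[A=2 C=3525/2501 D=4145/3121 E=1359/335] → run D
t=6: vr[A=2 C=3525/2501 D=5169/3121 E=1359/335 H=3525/2501] → run C
t=7: vr[A=2 C=4549/2501 D=5169/3121 E=1359/335 H=3525/2501] → run H
t=8: vr[A=2 C=4549/2501 D=5169/3121 E=1359/335 H=6026/2501] → run D
t=9: vr[A=2 C=4549/2501 E=1359/335 H=6026/2501] → run C
t=10: vr[A=2 C=5573/2501 E=1359/335 H=6026/2501] → run A
t=11: vr[A=3 C=5573/2501 E=1359/335 H=6026/2501] → run C
t=12: vr[A=3 C=6597/2501 E=1359/335 H=6026/2501] → run H
t=13: vr[A=3 C=6597/2501 E=1359/335 H=8527/2501] → run C
t=14: vr[A=3 C=7621/2501 E=1359/335 H=8527/2501] → run A
t=15: vr[C=7621/2501 E=1359/335 H=8527/2501] → run C
t=16: vr[E=1359/335 H=8527/2501] → run H
t=17: vr[E=1359/335 H=11028/2501] → run E
t=18: vr[E=2383/335 H=11028/2501] → run H
t=19: vr[E=2383/335 H=13529/2501] → run H
t=20: vr[E=2383/335 H=16030/2501] → run H
t=21: vr[E=2383/335 H=18531/2501] → run E
t=22: vr[H=18531/2501] → run H
t=23: vr[H=21032/2501] → run H
t=24: (idle)
t=25: (idle)
t=26: (idle)
t=27: (idle)
t=28: (idle)
t=29: (idle)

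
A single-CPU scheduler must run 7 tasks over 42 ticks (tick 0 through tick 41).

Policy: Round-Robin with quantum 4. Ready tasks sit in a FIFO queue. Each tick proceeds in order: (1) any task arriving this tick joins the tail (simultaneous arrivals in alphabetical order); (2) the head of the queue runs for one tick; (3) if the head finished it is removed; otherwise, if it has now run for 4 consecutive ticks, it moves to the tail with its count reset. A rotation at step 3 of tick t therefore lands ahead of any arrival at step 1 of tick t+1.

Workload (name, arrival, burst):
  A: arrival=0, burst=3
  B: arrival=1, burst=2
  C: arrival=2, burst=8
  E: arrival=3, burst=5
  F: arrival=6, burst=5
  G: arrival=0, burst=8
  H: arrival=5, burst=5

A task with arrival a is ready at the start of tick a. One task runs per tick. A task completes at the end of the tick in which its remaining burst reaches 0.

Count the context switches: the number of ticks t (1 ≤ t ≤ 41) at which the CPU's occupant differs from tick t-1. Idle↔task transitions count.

t=0: queue=[A,G] q_used=0 → run A
t=1: queue=[A,G,B] q_used=1 → run A
t=2: queue=[A,G,B,C] q_used=2 → run A
t=3: queue=[G,B,C,E] q_used=0 → run G
t=4: queue=[G,B,C,E] q_used=1 → run G
t=5: queue=[G,B,C,E,H] q_used=2 → run G
t=6: queue=[G,B,C,E,H,F] q_used=3 → run G
t=7: queue=[B,C,E,H,F,G] q_used=0 → run B
t=8: queue=[B,C,E,H,F,G] q_used=1 → run B
t=9: queue=[C,E,H,F,G] q_used=0 → run C
t=10: queue=[C,E,H,F,G] q_used=1 → run C
t=11: queue=[C,E,H,F,G] q_used=2 → run C
t=12: queue=[C,E,H,F,G] q_used=3 → run C
t=13: queue=[E,H,F,G,C] q_used=0 → run E
t=14: queue=[E,H,F,G,C] q_used=1 → run E
t=15: queue=[E,H,F,G,C] q_used=2 → run E
t=16: queue=[E,H,F,G,C] q_used=3 → run E
t=17: queue=[H,F,G,C,E] q_used=0 → run H
t=18: queue=[H,F,G,C,E] q_used=1 → run H
t=19: queue=[H,F,G,C,E] q_used=2 → run H
t=20: queue=[H,F,G,C,E] q_used=3 → run H
t=21: queue=[F,G,C,E,H] q_used=0 → run F
t=22: queue=[F,G,C,E,H] q_used=1 → run F
t=23: queue=[F,G,C,E,H] q_used=2 → run F
t=24: queue=[F,G,C,E,H] q_used=3 → run F
t=25: queue=[G,C,E,H,F] q_used=0 → run G
t=26: queue=[G,C,E,H,F] q_used=1 → run G
t=27: queue=[G,C,E,H,F] q_used=2 → run G
t=28: queue=[G,C,E,H,F] q_used=3 → run G
t=29: queue=[C,E,H,F] q_used=0 → run C
t=30: queue=[C,E,H,F] q_used=1 → run C
t=31: queue=[C,E,H,F] q_used=2 → run C
t=32: queue=[C,E,H,F] q_used=3 → run C
t=33: queue=[E,H,F] q_used=0 → run E
t=34: queue=[H,F] q_used=0 → run H
t=35: queue=[F] q_used=0 → run F
t=36: (idle)
t=37: (idle)
t=38: (idle)
t=39: (idle)
t=40: (idle)
t=41: (idle)

context switches = 12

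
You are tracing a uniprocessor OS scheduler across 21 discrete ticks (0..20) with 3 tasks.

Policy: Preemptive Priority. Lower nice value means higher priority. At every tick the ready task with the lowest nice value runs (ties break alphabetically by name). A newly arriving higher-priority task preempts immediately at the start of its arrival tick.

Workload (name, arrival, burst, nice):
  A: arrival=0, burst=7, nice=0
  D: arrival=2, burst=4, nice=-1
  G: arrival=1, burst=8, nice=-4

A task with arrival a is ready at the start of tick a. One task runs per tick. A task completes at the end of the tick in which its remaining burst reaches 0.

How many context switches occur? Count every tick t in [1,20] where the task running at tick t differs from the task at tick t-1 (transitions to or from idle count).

t=0: ready={A} → run A
t=1: ready={A,G} → run G
t=2: ready={A,D,G} → run G
t=3: ready={A,D,G} → run G
t=4: ready={A,D,G} → run G
t=5: ready={A,D,G} → run G
t=6: ready={A,D,G} → run G
t=7: ready={A,D,G} → run G
t=8: ready={A,D,G} → run G
t=9: ready={A,D} → run D
t=10: ready={A,D} → run D
t=11: ready={A,D} → run D
t=12: ready={A,D} → run D
t=13: ready={A} → run A
t=14: ready={A} → run A
t=15: ready={A} → run A
t=16: ready={A} → run A
t=17: ready={A} → run A
t=18: ready={A} → run A
t=19: (idle)
t=20: (idle)

context switches = 4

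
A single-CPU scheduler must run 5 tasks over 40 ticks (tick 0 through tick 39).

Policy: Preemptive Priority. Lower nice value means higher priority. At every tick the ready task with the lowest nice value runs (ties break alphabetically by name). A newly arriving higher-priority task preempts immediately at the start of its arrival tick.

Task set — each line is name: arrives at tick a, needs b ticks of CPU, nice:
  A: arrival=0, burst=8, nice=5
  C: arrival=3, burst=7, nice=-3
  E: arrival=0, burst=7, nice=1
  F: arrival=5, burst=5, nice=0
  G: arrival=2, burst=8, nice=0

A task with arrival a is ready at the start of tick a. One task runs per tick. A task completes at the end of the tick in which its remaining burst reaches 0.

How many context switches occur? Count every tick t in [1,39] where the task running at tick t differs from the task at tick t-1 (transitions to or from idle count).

context switches = 7

t=0: ready={A,E} → run E
t=1: ready={A,E} → run E
t=2: ready={A,E,G} → run G
t=3: ready={A,C,E,G} → run C
t=4: ready={A,C,E,G} → run C
t=5: ready={A,C,E,F,G} → run C
t=6: ready={A,C,E,F,G} → run C
t=7: ready={A,C,E,F,G} → run C
t=8: ready={A,C,E,F,G} → run C
t=9: ready={A,C,E,F,G} → run C
t=10: ready={A,E,F,G} → run F
t=11: ready={A,E,F,G} → run F
t=12: ready={A,E,F,G} → run F
t=13: ready={A,E,F,G} → run F
t=14: ready={A,E,F,G} → run F
t=15: ready={A,E,G} → run G
t=16: ready={A,E,G} → run G
t=17: ready={A,E,G} → run G
t=18: ready={A,E,G} → run G
t=19: ready={A,E,G} → run G
t=20: ready={A,E,G} → run G
t=21: ready={A,E,G} → run G
t=22: ready={A,E} → run E
t=23: ready={A,E} → run E
t=24: ready={A,E} → run E
t=25: ready={A,E} → run E
t=26: ready={A,E} → run E
t=27: ready={A} → run A
t=28: ready={A} → run A
t=29: ready={A} → run A
t=30: ready={A} → run A
t=31: ready={A} → run A
t=32: ready={A} → run A
t=33: ready={A} → run A
t=34: ready={A} → run A
t=35: (idle)
t=36: (idle)
t=37: (idle)
t=38: (idle)
t=39: (idle)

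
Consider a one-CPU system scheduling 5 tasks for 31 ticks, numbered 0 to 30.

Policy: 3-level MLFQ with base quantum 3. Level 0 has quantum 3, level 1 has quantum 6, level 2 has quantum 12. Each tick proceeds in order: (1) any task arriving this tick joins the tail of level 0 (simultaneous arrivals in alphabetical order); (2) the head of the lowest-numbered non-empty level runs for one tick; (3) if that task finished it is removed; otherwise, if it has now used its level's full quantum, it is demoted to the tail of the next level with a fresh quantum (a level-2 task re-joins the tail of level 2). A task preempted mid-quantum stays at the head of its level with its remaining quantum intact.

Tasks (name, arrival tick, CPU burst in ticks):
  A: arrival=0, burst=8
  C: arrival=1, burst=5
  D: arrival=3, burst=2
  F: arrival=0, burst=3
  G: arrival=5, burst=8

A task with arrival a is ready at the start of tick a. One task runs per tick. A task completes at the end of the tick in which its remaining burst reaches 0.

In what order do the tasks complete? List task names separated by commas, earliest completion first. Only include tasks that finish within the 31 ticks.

completion order = F, D, A, C, G

t=0: L0/L1/L2 = AF/-/- → run A
t=1: L0/L1/L2 = AFC/-/- → run A
t=2: L0/L1/L2 = AFC/-/- → run A
t=3: L0/L1/L2 = FCD/A/- → run F
t=4: L0/L1/L2 = FCD/A/- → run F
t=5: L0/L1/L2 = FCDG/A/- → run F
t=6: L0/L1/L2 = CDG/A/- → run C
t=7: L0/L1/L2 = CDG/A/- → run C
t=8: L0/L1/L2 = CDG/A/- → run C
t=9: L0/L1/L2 = DG/AC/- → run D
t=10: L0/L1/L2 = DG/AC/- → run D
t=11: L0/L1/L2 = G/AC/- → run G
t=12: L0/L1/L2 = G/AC/- → run G
t=13: L0/L1/L2 = G/AC/- → run G
t=14: L0/L1/L2 = -/ACG/- → run A
t=15: L0/L1/L2 = -/ACG/- → run A
t=16: L0/L1/L2 = -/ACG/- → run A
t=17: L0/L1/L2 = -/ACG/- → run A
t=18: L0/L1/L2 = -/ACG/- → run A
t=19: L0/L1/L2 = -/CG/- → run C
t=20: L0/L1/L2 = -/CG/- → run C
t=21: L0/L1/L2 = -/G/- → run G
t=22: L0/L1/L2 = -/G/- → run G
t=23: L0/L1/L2 = -/G/- → run G
t=24: L0/L1/L2 = -/G/- → run G
t=25: L0/L1/L2 = -/G/- → run G
t=26: (idle)
t=27: (idle)
t=28: (idle)
t=29: (idle)
t=30: (idle)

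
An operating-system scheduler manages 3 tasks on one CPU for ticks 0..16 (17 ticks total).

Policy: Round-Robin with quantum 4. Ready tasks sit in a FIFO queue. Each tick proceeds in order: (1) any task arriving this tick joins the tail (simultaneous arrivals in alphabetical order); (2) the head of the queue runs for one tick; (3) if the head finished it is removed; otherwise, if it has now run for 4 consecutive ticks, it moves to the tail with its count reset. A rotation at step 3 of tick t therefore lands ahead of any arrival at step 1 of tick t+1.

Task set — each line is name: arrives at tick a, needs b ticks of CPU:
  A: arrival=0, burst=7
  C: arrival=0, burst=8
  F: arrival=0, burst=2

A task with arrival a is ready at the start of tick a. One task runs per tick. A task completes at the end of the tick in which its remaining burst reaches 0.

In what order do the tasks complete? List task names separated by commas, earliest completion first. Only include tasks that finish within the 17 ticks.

completion order = F, A, C

t=0: queue=[A,C,F] q_used=0 → run A
t=1: queue=[A,C,F] q_used=1 → run A
t=2: queue=[A,C,F] q_used=2 → run A
t=3: queue=[A,C,F] q_used=3 → run A
t=4: queue=[C,F,A] q_used=0 → run C
t=5: queue=[C,F,A] q_used=1 → run C
t=6: queue=[C,F,A] q_used=2 → run C
t=7: queue=[C,F,A] q_used=3 → run C
t=8: queue=[F,A,C] q_used=0 → run F
t=9: queue=[F,A,C] q_used=1 → run F
t=10: queue=[A,C] q_used=0 → run A
t=11: queue=[A,C] q_used=1 → run A
t=12: queue=[A,C] q_used=2 → run A
t=13: queue=[C] q_used=0 → run C
t=14: queue=[C] q_used=1 → run C
t=15: queue=[C] q_used=2 → run C
t=16: queue=[C] q_used=3 → run C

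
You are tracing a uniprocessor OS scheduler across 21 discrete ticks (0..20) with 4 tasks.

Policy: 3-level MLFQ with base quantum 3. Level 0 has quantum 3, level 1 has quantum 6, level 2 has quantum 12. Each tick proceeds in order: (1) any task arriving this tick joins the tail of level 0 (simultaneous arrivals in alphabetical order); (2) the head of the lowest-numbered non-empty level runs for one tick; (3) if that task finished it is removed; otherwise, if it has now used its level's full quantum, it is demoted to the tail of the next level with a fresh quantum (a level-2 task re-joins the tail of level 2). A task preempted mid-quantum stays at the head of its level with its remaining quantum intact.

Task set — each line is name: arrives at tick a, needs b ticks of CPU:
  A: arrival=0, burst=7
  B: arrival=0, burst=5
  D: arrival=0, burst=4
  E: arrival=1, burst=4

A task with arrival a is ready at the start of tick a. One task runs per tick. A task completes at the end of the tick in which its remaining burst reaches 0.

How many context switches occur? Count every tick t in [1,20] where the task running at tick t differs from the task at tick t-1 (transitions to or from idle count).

context switches = 8

t=0: L0/L1/L2 = ABD/-/- → run A
t=1: L0/L1/L2 = ABDE/-/- → run A
t=2: L0/L1/L2 = ABDE/-/- → run A
t=3: L0/L1/L2 = BDE/A/- → run B
t=4: L0/L1/L2 = BDE/A/- → run B
t=5: L0/L1/L2 = BDE/A/- → run B
t=6: L0/L1/L2 = DE/AB/- → run D
t=7: L0/L1/L2 = DE/AB/- → run D
t=8: L0/L1/L2 = DE/AB/- → run D
t=9: L0/L1/L2 = E/ABD/- → run E
t=10: L0/L1/L2 = E/ABD/- → run E
t=11: L0/L1/L2 = E/ABD/- → run E
t=12: L0/L1/L2 = -/ABDE/- → run A
t=13: L0/L1/L2 = -/ABDE/- → run A
t=14: L0/L1/L2 = -/ABDE/- → run A
t=15: L0/L1/L2 = -/ABDE/- → run A
t=16: L0/L1/L2 = -/BDE/- → run B
t=17: L0/L1/L2 = -/BDE/- → run B
t=18: L0/L1/L2 = -/DE/- → run D
t=19: L0/L1/L2 = -/E/- → run E
t=20: (idle)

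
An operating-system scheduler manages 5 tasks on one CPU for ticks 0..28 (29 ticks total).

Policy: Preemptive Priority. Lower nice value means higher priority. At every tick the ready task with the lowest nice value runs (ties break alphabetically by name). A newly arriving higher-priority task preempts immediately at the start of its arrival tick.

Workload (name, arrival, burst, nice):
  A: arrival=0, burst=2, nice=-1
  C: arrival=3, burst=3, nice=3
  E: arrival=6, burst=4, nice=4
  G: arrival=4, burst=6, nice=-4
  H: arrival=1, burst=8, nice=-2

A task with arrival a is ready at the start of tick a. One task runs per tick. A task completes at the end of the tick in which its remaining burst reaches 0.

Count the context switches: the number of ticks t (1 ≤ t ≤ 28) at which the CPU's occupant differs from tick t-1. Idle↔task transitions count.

t=0: ready={A} → run A
t=1: ready={A,H} → run H
t=2: ready={A,H} → run H
t=3: ready={A,C,H} → run H
t=4: ready={A,C,G,H} → run G
t=5: ready={A,C,G,H} → run G
t=6: ready={A,C,E,G,H} → run G
t=7: ready={A,C,E,G,H} → run G
t=8: ready={A,C,E,G,H} → run G
t=9: ready={A,C,E,G,H} → run G
t=10: ready={A,C,E,H} → run H
t=11: ready={A,C,E,H} → run H
t=12: ready={A,C,E,H} → run H
t=13: ready={A,C,E,H} → run H
t=14: ready={A,C,E,H} → run H
t=15: ready={A,C,E} → run A
t=16: ready={C,E} → run C
t=17: ready={C,E} → run C
t=18: ready={C,E} → run C
t=19: ready={E} → run E
t=20: ready={E} → run E
t=21: ready={E} → run E
t=22: ready={E} → run E
t=23: (idle)
t=24: (idle)
t=25: (idle)
t=26: (idle)
t=27: (idle)
t=28: (idle)

context switches = 7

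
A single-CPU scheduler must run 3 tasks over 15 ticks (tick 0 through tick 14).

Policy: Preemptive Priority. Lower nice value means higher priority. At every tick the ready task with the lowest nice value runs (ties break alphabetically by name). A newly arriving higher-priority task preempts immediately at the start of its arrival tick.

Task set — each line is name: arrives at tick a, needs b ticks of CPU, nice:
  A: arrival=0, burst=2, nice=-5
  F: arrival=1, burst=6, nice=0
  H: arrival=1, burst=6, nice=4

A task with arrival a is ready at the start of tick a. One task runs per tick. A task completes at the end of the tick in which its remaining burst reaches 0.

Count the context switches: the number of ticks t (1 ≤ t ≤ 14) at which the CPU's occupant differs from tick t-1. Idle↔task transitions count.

t=0: ready={A} → run A
t=1: ready={A,F,H} → run A
t=2: ready={F,H} → run F
t=3: ready={F,H} → run F
t=4: ready={F,H} → run F
t=5: ready={F,H} → run F
t=6: ready={F,H} → run F
t=7: ready={F,H} → run F
t=8: ready={H} → run H
t=9: ready={H} → run H
t=10: ready={H} → run H
t=11: ready={H} → run H
t=12: ready={H} → run H
t=13: ready={H} → run H
t=14: (idle)

context switches = 3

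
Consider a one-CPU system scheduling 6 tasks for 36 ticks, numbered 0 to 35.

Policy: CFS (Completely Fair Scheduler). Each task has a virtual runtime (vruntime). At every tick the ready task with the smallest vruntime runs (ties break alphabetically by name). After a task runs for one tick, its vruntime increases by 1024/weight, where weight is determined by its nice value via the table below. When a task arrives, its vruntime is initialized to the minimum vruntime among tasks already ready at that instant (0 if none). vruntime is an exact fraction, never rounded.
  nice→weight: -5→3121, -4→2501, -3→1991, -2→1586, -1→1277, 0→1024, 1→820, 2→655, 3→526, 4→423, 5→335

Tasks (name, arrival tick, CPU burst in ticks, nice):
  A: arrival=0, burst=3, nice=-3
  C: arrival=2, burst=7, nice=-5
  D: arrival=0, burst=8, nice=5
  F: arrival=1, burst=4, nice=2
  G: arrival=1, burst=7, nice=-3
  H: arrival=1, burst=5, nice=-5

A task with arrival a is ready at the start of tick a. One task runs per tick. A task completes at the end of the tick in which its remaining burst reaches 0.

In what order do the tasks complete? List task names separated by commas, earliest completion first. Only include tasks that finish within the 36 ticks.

t=0: vr[A=0 D=0] → run A
t=1: vr[A=1024/1991 D=0 F=0 G=0 H=0] → run D
t=2: vr[A=1024/1991 C=0 D=1024/335 F=0 G=0 H=0] → run C
t=3: vr[A=1024/1991 C=1024/3121 D=1024/335 F=0 G=0 H=0] → run F
t=4: vr[A=1024/1991 C=1024/3121 D=1024/335 F=1024/655 G=0 H=0] → run G
t=5: vr[A=1024/1991 C=1024/3121 D=1024/335 F=1024/655 G=1024/1991 H=0] → run H
t=6: vr[A=1024/1991 C=1024/3121 D=1024/335 F=1024/655 G=1024/1991 H=1024/3121] → run C
t=7: vr[A=1024/1991 C=2048/3121 D=1024/335 F=1024/655 G=1024/1991 H=1024/3121] → run H
t=8: vr[A=1024/1991 C=2048/3121 D=1024/335 F=1024/655 G=1024/1991 H=2048/3121] → run A
t=9: vr[A=2048/1991 C=2048/3121 D=1024/335 F=1024/655 G=1024/1991 H=2048/3121] → run G
t=10: vr[A=2048/1991 C=2048/3121 D=1024/335 F=1024/655 G=2048/1991 H=2048/3121] → run C
t=11: vr[A=2048/1991 C=3072/3121 D=1024/335 F=1024/655 G=2048/1991 H=2048/3121] → run H
t=12: vr[A=2048/1991 C=3072/3121 D=1024/335 F=1024/655 G=2048/1991 H=3072/3121] → run C
t=13: vr[A=2048/1991 C=4096/3121 D=1024/335 F=1024/655 G=2048/1991 H=3072/3121] → run H
t=14: vr[A=2048/1991 C=4096/3121 D=1024/335 F=1024/655 G=2048/1991 H=4096/3121] → run A
t=15: vr[C=4096/3121 D=1024/335 F=1024/655 G=2048/1991 H=4096/3121] → run G
t=16: vr[C=4096/3121 D=1024/335 F=1024/655 G=3072/1991 H=4096/3121] → run C
t=17: vr[C=5120/3121 D=1024/335 F=1024/655 G=3072/1991 H=4096/3121] → run H
t=18: vr[C=5120/3121 D=1024/335 F=1024/655 G=3072/1991] → run G
t=19: vr[C=5120/3121 D=1024/335 F=1024/655 G=4096/1991] → run F
t=20: vr[C=5120/3121 D=1024/335 F=2048/655 G=4096/1991] → run C
t=21: vr[C=6144/3121 D=1024/335 F=2048/655 G=4096/1991] → run C
t=22: vr[D=1024/335 F=2048/655 G=4096/1991] → run G
t=23: vr[D=1024/335 F=2048/655 G=5120/1991] → run G
t=24: vr[D=1024/335 F=2048/655 G=6144/1991] → run D
t=25: vr[D=2048/335 F=2048/655 G=6144/1991] → run G
t=26: vr[D=2048/335 F=2048/655] → run F
t=27: vr[D=2048/335 F=3072/655] → run F
t=28: vr[D=2048/335] → run D
t=29: vr[D=3072/335] → run D
t=30: vr[D=4096/335] → run D
t=31: vr[D=1024/67] → run D
t=32: vr[D=6144/335] → run D
t=33: vr[D=7168/335] → run D
t=34: (idle)
t=35: (idle)

completion order = A, H, C, G, F, D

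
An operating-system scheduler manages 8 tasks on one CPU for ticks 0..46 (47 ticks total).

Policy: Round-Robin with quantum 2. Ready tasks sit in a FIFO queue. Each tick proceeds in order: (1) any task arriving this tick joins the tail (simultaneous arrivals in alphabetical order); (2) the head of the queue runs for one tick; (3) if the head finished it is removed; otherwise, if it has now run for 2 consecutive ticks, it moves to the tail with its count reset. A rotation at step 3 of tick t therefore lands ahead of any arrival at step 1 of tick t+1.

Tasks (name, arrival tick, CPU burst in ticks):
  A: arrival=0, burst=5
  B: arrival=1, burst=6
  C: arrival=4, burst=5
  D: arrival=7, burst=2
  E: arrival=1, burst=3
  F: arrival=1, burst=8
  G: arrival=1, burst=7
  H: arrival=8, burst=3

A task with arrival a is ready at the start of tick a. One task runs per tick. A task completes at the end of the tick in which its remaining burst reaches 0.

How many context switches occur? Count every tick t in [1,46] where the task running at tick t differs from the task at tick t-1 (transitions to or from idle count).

t=0: queue=[A] q_used=0 → run A
t=1: queue=[A,B,E,F,G] q_used=1 → run A
t=2: queue=[B,E,F,G,A] q_used=0 → run B
t=3: queue=[B,E,F,G,A] q_used=1 → run B
t=4: queue=[E,F,G,A,B,C] q_used=0 → run E
t=5: queue=[E,F,G,A,B,C] q_used=1 → run E
t=6: queue=[F,G,A,B,C,E] q_used=0 → run F
t=7: queue=[F,G,A,B,C,E,D] q_used=1 → run F
t=8: queue=[G,A,B,C,E,D,F,H] q_used=0 → run G
t=9: queue=[G,A,B,C,E,D,F,H] q_used=1 → run G
t=10: queue=[A,B,C,E,D,F,H,G] q_used=0 → run A
t=11: queue=[A,B,C,E,D,F,H,G] q_used=1 → run A
t=12: queue=[B,C,E,D,F,H,G,A] q_used=0 → run B
t=13: queue=[B,C,E,D,F,H,G,A] q_used=1 → run B
t=14: queue=[C,E,D,F,H,G,A,B] q_used=0 → run C
t=15: queue=[C,E,D,F,H,G,A,B] q_used=1 → run C
t=16: queue=[E,D,F,H,G,A,B,C] q_used=0 → run E
t=17: queue=[D,F,H,G,A,B,C] q_used=0 → run D
t=18: queue=[D,F,H,G,A,B,C] q_used=1 → run D
t=19: queue=[F,H,G,A,B,C] q_used=0 → run F
t=20: queue=[F,H,G,A,B,C] q_used=1 → run F
t=21: queue=[H,G,A,B,C,F] q_used=0 → run H
t=22: queue=[H,G,A,B,C,F] q_used=1 → run H
t=23: queue=[G,A,B,C,F,H] q_used=0 → run G
t=24: queue=[G,A,B,C,F,H] q_used=1 → run G
t=25: queue=[A,B,C,F,H,G] q_used=0 → run A
t=26: queue=[B,C,F,H,G] q_used=0 → run B
t=27: queue=[B,C,F,H,G] q_used=1 → run B
t=28: queue=[C,F,H,G] q_used=0 → run C
t=29: queue=[C,F,H,G] q_used=1 → run C
t=30: queue=[F,H,G,C] q_used=0 → run F
t=31: queue=[F,H,G,C] q_used=1 → run F
t=32: queue=[H,G,C,F] q_used=0 → run H
t=33: queue=[G,C,F] q_used=0 → run G
t=34: queue=[G,C,F] q_used=1 → run G
t=35: queue=[C,F,G] q_used=0 → run C
t=36: queue=[F,G] q_used=0 → run F
t=37: queue=[F,G] q_used=1 → run F
t=38: queue=[G] q_used=0 → run G
t=39: (idle)
t=40: (idle)
t=41: (idle)
t=42: (idle)
t=43: (idle)
t=44: (idle)
t=45: (idle)
t=46: (idle)

context switches = 22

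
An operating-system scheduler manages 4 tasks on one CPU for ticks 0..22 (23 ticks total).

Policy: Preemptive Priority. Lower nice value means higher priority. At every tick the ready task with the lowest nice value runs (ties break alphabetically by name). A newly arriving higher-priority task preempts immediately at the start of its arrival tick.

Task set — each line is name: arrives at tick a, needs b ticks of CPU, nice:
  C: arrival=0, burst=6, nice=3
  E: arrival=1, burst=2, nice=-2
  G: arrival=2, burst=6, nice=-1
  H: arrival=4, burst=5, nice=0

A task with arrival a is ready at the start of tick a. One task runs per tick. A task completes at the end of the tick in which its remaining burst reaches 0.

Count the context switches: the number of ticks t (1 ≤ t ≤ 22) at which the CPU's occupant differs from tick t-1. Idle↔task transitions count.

context switches = 5

t=0: ready={C} → run C
t=1: ready={C,E} → run E
t=2: ready={C,E,G} → run E
t=3: ready={C,G} → run G
t=4: ready={C,G,H} → run G
t=5: ready={C,G,H} → run G
t=6: ready={C,G,H} → run G
t=7: ready={C,G,H} → run G
t=8: ready={C,G,H} → run G
t=9: ready={C,H} → run H
t=10: ready={C,H} → run H
t=11: ready={C,H} → run H
t=12: ready={C,H} → run H
t=13: ready={C,H} → run H
t=14: ready={C} → run C
t=15: ready={C} → run C
t=16: ready={C} → run C
t=17: ready={C} → run C
t=18: ready={C} → run C
t=19: (idle)
t=20: (idle)
t=21: (idle)
t=22: (idle)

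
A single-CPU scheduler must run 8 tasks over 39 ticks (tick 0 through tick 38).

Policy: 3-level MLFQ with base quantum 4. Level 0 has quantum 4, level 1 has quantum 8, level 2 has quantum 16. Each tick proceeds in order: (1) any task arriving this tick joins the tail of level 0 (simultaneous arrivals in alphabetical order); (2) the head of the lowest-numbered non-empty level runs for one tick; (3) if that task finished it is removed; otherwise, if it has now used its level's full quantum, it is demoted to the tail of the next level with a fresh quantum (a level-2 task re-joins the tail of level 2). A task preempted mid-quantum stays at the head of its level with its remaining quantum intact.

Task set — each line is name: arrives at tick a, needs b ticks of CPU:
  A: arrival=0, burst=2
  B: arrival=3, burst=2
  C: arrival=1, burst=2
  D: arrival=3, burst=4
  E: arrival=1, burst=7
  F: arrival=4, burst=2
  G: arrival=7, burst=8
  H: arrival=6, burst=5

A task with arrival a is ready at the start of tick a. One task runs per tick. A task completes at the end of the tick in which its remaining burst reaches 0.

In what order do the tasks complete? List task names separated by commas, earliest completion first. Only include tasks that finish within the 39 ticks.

completion order = A, C, B, D, F, E, H, G

t=0: L0/L1/L2 = A/-/- → run A
t=1: L0/L1/L2 = ACE/-/- → run A
t=2: L0/L1/L2 = CE/-/- → run C
t=3: L0/L1/L2 = CEBD/-/- → run C
t=4: L0/L1/L2 = EBDF/-/- → run E
t=5: L0/L1/L2 = EBDF/-/- → run E
t=6: L0/L1/L2 = EBDFH/-/- → run E
t=7: L0/L1/L2 = EBDFHG/-/- → run E
t=8: L0/L1/L2 = BDFHG/E/- → run B
t=9: L0/L1/L2 = BDFHG/E/- → run B
t=10: L0/L1/L2 = DFHG/E/- → run D
t=11: L0/L1/L2 = DFHG/E/- → run D
t=12: L0/L1/L2 = DFHG/E/- → run D
t=13: L0/L1/L2 = DFHG/E/- → run D
t=14: L0/L1/L2 = FHG/E/- → run F
t=15: L0/L1/L2 = FHG/E/- → run F
t=16: L0/L1/L2 = HG/E/- → run H
t=17: L0/L1/L2 = HG/E/- → run H
t=18: L0/L1/L2 = HG/E/- → run H
t=19: L0/L1/L2 = HG/E/- → run H
t=20: L0/L1/L2 = G/EH/- → run G
t=21: L0/L1/L2 = G/EH/- → run G
t=22: L0/L1/L2 = G/EH/- → run G
t=23: L0/L1/L2 = G/EH/- → run G
t=24: L0/L1/L2 = -/EHG/- → run E
t=25: L0/L1/L2 = -/EHG/- → run E
t=26: L0/L1/L2 = -/EHG/- → run E
t=27: L0/L1/L2 = -/HG/- → run H
t=28: L0/L1/L2 = -/G/- → run G
t=29: L0/L1/L2 = -/G/- → run G
t=30: L0/L1/L2 = -/G/- → run G
t=31: L0/L1/L2 = -/G/- → run G
t=32: (idle)
t=33: (idle)
t=34: (idle)
t=35: (idle)
t=36: (idle)
t=37: (idle)
t=38: (idle)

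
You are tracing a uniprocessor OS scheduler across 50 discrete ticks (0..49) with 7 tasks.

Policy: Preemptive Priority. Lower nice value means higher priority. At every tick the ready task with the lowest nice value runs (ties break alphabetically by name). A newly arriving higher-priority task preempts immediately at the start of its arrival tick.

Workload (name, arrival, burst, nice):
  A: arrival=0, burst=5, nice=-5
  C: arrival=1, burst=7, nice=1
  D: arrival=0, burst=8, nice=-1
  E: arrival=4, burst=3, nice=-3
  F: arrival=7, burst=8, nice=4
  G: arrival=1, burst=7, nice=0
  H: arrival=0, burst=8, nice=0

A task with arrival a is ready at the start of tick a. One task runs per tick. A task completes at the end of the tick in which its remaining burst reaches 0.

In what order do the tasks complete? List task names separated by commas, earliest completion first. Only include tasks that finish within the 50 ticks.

t=0: ready={A,D,H} → run A
t=1: ready={A,C,D,G,H} → run A
t=2: ready={A,C,D,G,H} → run A
t=3: ready={A,C,D,G,H} → run A
t=4: ready={A,C,D,E,G,H} → run A
t=5: ready={C,D,E,G,H} → run E
t=6: ready={C,D,E,G,H} → run E
t=7: ready={C,D,E,F,G,H} → run E
t=8: ready={C,D,F,G,H} → run D
t=9: ready={C,D,F,G,H} → run D
t=10: ready={C,D,F,G,H} → run D
t=11: ready={C,D,F,G,H} → run D
t=12: ready={C,D,F,G,H} → run D
t=13: ready={C,D,F,G,H} → run D
t=14: ready={C,D,F,G,H} → run D
t=15: ready={C,D,F,G,H} → run D
t=16: ready={C,F,G,H} → run G
t=17: ready={C,F,G,H} → run G
t=18: ready={C,F,G,H} → run G
t=19: ready={C,F,G,H} → run G
t=20: ready={C,F,G,H} → run G
t=21: ready={C,F,G,H} → run G
t=22: ready={C,F,G,H} → run G
t=23: ready={C,F,H} → run H
t=24: ready={C,F,H} → run H
t=25: ready={C,F,H} → run H
t=26: ready={C,F,H} → run H
t=27: ready={C,F,H} → run H
t=28: ready={C,F,H} → run H
t=29: ready={C,F,H} → run H
t=30: ready={C,F,H} → run H
t=31: ready={C,F} → run C
t=32: ready={C,F} → run C
t=33: ready={C,F} → run C
t=34: ready={C,F} → run C
t=35: ready={C,F} → run C
t=36: ready={C,F} → run C
t=37: ready={C,F} → run C
t=38: ready={F} → run F
t=39: ready={F} → run F
t=40: ready={F} → run F
t=41: ready={F} → run F
t=42: ready={F} → run F
t=43: ready={F} → run F
t=44: ready={F} → run F
t=45: ready={F} → run F
t=46: (idle)
t=47: (idle)
t=48: (idle)
t=49: (idle)

completion order = A, E, D, G, H, C, F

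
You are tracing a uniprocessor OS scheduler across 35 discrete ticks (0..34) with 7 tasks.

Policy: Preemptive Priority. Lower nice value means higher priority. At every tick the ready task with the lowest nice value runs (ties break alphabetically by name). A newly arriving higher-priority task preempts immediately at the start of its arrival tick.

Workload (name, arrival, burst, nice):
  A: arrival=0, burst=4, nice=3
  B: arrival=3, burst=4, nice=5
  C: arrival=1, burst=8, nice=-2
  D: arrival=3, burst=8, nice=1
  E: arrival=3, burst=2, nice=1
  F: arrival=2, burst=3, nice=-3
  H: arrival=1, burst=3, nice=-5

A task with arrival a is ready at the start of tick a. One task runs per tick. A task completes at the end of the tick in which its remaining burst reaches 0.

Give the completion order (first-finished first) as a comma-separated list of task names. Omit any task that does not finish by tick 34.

t=0: ready={A} → run A
t=1: ready={A,C,H} → run H
t=2: ready={A,C,F,H} → run H
t=3: ready={A,B,C,D,E,F,H} → run H
t=4: ready={A,B,C,D,E,F} → run F
t=5: ready={A,B,C,D,E,F} → run F
t=6: ready={A,B,C,D,E,F} → run F
t=7: ready={A,B,C,D,E} → run C
t=8: ready={A,B,C,D,E} → run C
t=9: ready={A,B,C,D,E} → run C
t=10: ready={A,B,C,D,E} → run C
t=11: ready={A,B,C,D,E} → run C
t=12: ready={A,B,C,D,E} → run C
t=13: ready={A,B,C,D,E} → run C
t=14: ready={A,B,C,D,E} → run C
t=15: ready={A,B,D,E} → run D
t=16: ready={A,B,D,E} → run D
t=17: ready={A,B,D,E} → run D
t=18: ready={A,B,D,E} → run D
t=19: ready={A,B,D,E} → run D
t=20: ready={A,B,D,E} → run D
t=21: ready={A,B,D,E} → run D
t=22: ready={A,B,D,E} → run D
t=23: ready={A,B,E} → run E
t=24: ready={A,B,E} → run E
t=25: ready={A,B} → run A
t=26: ready={A,B} → run A
t=27: ready={A,B} → run A
t=28: ready={B} → run B
t=29: ready={B} → run B
t=30: ready={B} → run B
t=31: ready={B} → run B
t=32: (idle)
t=33: (idle)
t=34: (idle)

completion order = H, F, C, D, E, A, B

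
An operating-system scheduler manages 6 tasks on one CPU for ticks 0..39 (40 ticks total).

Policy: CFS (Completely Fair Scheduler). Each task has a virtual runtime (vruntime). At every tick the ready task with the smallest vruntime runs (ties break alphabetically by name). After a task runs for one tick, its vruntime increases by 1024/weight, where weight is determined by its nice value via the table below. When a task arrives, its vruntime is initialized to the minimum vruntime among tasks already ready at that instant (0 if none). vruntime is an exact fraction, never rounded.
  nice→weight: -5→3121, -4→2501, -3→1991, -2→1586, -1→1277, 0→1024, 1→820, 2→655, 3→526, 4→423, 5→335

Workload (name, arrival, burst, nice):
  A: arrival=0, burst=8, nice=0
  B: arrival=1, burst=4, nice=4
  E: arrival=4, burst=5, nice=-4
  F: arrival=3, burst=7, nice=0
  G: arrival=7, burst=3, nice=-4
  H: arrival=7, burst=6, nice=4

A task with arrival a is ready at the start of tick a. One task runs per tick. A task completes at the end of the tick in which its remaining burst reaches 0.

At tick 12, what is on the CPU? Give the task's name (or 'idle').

running at tick 12 = E

t=0: vr[A=0] → run A
t=1: vr[A=1 B=1] → run A
t=2: vr[A=2 B=1] → run B
t=3: vr[A=2 B=1447/423 F=2] → run A
t=4: vr[A=3 B=1447/423 E=2 F=2] → run E
t=5: vr[A=3 B=1447/423 E=6026/2501 F=2] → run F
t=6: vr[A=3 B=1447/423 E=6026/2501 F=3] → run E
t=7: vr[A=3 B=1447/423 E=7050/2501 F=3 G=7050/2501 H=7050/2501] → run E
t=8: vr[A=3 B=1447/423 E=8074/2501 F=3 G=7050/2501 H=7050/2501] → run G
t=9: vr[A=3 B=1447/423 E=8074/2501 F=3 G=8074/2501 H=7050/2501] → run H
t=10: vr[A=3 B=1447/423 E=8074/2501 F=3 G=8074/2501 H=5543174/1057923] → run A
t=11: vr[A=4 B=1447/423 E=8074/2501 F=3 G=8074/2501 H=5543174/1057923] → run F
t=12: vr[A=4 B=1447/423 E=8074/2501 F=4 G=8074/2501 H=5543174/1057923] → run E
t=13: vr[A=4 B=1447/423 E=9098/2501 F=4 G=8074/2501 H=5543174/1057923] → run G
t=14: vr[A=4 B=1447/423 E=9098/2501 F=4 G=9098/2501 H=5543174/1057923] → run B
t=15: vr[A=4 B=2471/423 E=9098/2501 F=4 G=9098/2501 H=5543174/1057923] → run E
t=16: vr[A=4 B=2471/423 F=4 G=9098/2501 H=5543174/1057923] → run G
t=17: vr[A=4 B=2471/423 F=4 H=5543174/1057923] → run A
t=18: vr[A=5 B=2471/423 F=4 H=5543174/1057923] → run F
t=19: vr[A=5 B=2471/423 F=5 H=5543174/1057923] → run A
t=20: vr[A=6 B=2471/423 F=5 H=5543174/1057923] → run F
t=21: vr[A=6 B=2471/423 F=6 H=5543174/1057923] → run H
t=22: vr[A=6 B=2471/423 F=6 H=8104198/1057923] → run B
t=23: vr[A=6 B=1165/141 F=6 H=8104198/1057923] → run A
t=24: vr[A=7 B=1165/141 F=6 H=8104198/1057923] → run F
t=25: vr[A=7 B=1165/141 F=7 H=8104198/1057923] → run A
t=26: vr[B=1165/141 F=7 H=8104198/1057923] → run F
t=27: vr[B=1165/141 F=8 H=8104198/1057923] → run H
t=28: vr[B=1165/141 F=8 H=3555074/352641] → run F
t=29: vr[B=1165/141 H=3555074/352641] → run B
t=30: vr[H=3555074/352641] → run H
t=31: vr[H=13226246/1057923] → run H
t=32: vr[H=15787270/1057923] → run H
t=33: (idle)
t=34: (idle)
t=35: (idle)
t=36: (idle)
t=37: (idle)
t=38: (idle)
t=39: (idle)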